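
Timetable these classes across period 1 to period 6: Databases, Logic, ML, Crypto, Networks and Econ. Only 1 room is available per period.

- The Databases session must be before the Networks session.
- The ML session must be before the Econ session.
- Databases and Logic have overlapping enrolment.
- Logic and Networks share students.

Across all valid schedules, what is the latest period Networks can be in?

period 6

Precedence pushes Networks to at least period 2.
Networks at period 6 is achievable: Logic -> period 4; Networks -> period 6; Databases -> period 1; ML -> period 2; Econ -> period 3; Crypto -> period 5.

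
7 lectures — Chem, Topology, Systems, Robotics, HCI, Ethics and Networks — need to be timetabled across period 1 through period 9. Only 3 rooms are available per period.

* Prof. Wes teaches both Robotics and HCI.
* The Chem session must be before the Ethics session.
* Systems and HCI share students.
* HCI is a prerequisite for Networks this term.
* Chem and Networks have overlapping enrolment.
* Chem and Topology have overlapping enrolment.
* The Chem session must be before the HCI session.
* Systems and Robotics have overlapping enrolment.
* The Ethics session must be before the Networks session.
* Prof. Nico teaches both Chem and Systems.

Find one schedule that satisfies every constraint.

HCI in period 2, Networks in period 3, Systems in period 3, Topology in period 2, Robotics in period 1, Ethics in period 2, Chem in period 1

Checking: Chem(period 1) before HCI(period 2); Chem(period 1) before Ethics(period 2); Ethics(period 2) before Networks(period 3); HCI(period 2) before Networks(period 3); Systems(period 3) != HCI(period 2); Chem(period 1) != Systems(period 3); Chem(period 1) != Topology(period 2); Robotics(period 1) != HCI(period 2); Chem(period 1) != Networks(period 3); Systems(period 3) != Robotics(period 1); max 3 per period (cap 3).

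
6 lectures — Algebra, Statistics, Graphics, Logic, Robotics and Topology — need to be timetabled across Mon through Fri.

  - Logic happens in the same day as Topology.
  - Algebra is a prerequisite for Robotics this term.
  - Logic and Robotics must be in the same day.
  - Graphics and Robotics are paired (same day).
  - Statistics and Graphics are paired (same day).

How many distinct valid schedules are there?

10

Splitting on Algebra: it can be Mon (4), Tue (3), Wed (2), Thu (1). Listing each branch's schedules as (Statistics, Graphics, Logic, Robotics, Topology):
Algebra=Mon: (Tue,Tue,Tue,Tue,Tue) (Wed,Wed,Wed,Wed,Wed) (Thu,Thu,Thu,Thu,Thu) (Fri,Fri,Fri,Fri,Fri) — 4.
Algebra=Tue: (Wed,Wed,Wed,Wed,Wed) (Thu,Thu,Thu,Thu,Thu) (Fri,Fri,Fri,Fri,Fri) — 3.
Algebra=Wed: (Thu,Thu,Thu,Thu,Thu) (Fri,Fri,Fri,Fri,Fri) — 2.
Algebra=Thu: (Fri,Fri,Fri,Fri,Fri) — 1.
Summing: 4 + 3 + 2 + 1 = 10.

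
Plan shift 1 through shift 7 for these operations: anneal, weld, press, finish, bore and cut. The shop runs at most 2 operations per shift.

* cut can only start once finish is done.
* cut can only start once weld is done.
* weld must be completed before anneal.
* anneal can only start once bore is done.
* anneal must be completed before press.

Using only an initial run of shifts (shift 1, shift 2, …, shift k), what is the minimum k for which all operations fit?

The precedence chain requires at least 3 distinct shifts.
With at most 2 per shift and 6 operations, at least 3 shifts are needed.
3 works (last occupied shift: shift 3): for example bore=shift 1, finish=shift 2, press=shift 3, weld=shift 1, cut=shift 3, anneal=shift 2.

3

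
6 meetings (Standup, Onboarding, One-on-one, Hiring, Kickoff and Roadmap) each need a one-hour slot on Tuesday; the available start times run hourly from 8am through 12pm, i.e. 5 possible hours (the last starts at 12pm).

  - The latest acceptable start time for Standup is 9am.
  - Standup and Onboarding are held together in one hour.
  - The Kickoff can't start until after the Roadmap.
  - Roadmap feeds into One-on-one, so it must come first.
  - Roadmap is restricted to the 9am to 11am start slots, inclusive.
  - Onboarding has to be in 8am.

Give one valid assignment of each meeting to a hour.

Standup in 8am, Roadmap in 9am, One-on-one in 10am, Hiring in 8am, Onboarding in 8am, Kickoff in 10am

Checking: Roadmap(9am) before One-on-one(10am); Roadmap(9am) before Kickoff(10am); Standup = Onboarding = 8am; Roadmap=9am in [9am,11am]; Onboarding=8am in [8am,8am]; Standup=8am in [8am,9am].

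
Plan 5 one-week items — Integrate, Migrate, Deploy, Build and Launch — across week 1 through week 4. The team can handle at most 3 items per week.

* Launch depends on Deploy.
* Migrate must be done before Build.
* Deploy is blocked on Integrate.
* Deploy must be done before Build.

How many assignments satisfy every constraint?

16

Splitting on Integrate: it can be week 1 (13), week 2 (3). Listing each branch's schedules as (Migrate, Deploy, Build, Launch) by week number:
Integrate=week 1: (1,2,3,3) (1,2,3,4) (1,2,4,3) (1,2,4,4) (1,3,4,4) (2,2,3,3) (2,2,3,4) (2,2,4,3) (2,2,4,4) (2,3,4,4) (3,2,4,3) (3,2,4,4) (3,3,4,4) — 13.
Integrate=week 2: (1,3,4,4) (2,3,4,4) (3,3,4,4) — 3.
Summing: 13 + 3 = 16.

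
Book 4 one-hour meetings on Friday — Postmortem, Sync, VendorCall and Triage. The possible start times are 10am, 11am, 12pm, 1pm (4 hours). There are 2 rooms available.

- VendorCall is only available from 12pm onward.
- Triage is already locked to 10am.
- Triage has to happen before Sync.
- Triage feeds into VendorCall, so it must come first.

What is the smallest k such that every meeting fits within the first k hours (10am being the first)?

The precedence chain requires at least 2 distinct hours.
With at most 2 per hour and 4 meetings, at least 2 hours are needed.
VendorCall can't be placed before 12pm — that is hour 3 counting from 10am — so the schedule must run through at least 3 hours.
3 works (last occupied hour: 12pm): for example Triage -> 10am; Sync -> 11am; VendorCall -> 12pm; Postmortem -> 10am.

3 hours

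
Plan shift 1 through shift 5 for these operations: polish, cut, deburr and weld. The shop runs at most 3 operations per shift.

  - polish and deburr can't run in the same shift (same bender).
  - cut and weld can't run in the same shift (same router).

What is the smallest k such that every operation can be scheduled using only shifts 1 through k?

With at most 3 per shift and 4 operations, at least 2 shifts are needed.
2 works (last occupied shift: shift 2): for example polish=shift 1; cut=shift 1; weld=shift 2; deburr=shift 2.

2 shifts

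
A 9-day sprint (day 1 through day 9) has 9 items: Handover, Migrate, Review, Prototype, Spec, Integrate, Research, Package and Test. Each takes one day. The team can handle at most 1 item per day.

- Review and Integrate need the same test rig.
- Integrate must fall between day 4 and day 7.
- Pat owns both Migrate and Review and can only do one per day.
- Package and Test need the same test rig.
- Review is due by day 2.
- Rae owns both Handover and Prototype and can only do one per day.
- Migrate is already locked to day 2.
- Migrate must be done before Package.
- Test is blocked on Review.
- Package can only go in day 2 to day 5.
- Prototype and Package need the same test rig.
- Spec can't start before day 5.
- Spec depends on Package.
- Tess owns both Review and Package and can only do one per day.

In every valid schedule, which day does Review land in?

day 1

Review's window is day 1–day 2.
Migrate is fixed at day 2, and Review can't share a day with Migrate.
So Review must be day 1.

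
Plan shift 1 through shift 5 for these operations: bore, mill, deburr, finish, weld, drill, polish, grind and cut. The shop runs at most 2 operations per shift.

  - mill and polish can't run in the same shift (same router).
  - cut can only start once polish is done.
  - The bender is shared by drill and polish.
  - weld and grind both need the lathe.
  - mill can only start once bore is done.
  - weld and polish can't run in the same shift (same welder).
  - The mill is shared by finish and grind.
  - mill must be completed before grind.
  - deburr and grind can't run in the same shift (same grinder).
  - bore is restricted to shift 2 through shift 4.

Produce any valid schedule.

cut -> shift 2, weld -> shift 5, grind -> shift 4, bore -> shift 2, drill -> shift 4, mill -> shift 3, polish -> shift 1, finish -> shift 3, deburr -> shift 1

Checking: bore(shift 2) before mill(shift 3); mill(shift 3) before grind(shift 4); polish(shift 1) before cut(shift 2); drill(shift 4) != polish(shift 1); deburr(shift 1) != grind(shift 4); weld(shift 5) != grind(shift 4); finish(shift 3) != grind(shift 4); mill(shift 3) != polish(shift 1); weld(shift 5) != polish(shift 1); bore=shift 2 in [shift 2,shift 4]; max 2 per shift (cap 2).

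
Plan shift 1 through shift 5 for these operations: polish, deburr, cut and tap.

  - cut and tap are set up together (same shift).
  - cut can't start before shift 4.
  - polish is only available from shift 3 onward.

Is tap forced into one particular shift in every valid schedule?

tap can be shift 4 (e.g. tap -> shift 4; deburr -> shift 1; cut -> shift 4; polish -> shift 3) or shift 5 (e.g. cut -> shift 5; deburr -> shift 1; tap -> shift 5; polish -> shift 3).

No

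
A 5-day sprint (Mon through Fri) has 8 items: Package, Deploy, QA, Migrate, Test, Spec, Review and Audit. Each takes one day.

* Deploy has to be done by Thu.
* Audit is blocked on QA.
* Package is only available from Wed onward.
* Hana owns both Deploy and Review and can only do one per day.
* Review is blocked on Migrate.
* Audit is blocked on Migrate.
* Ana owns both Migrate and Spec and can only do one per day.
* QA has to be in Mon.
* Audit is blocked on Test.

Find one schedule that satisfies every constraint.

Package in Wed; Migrate in Mon; Review in Tue; QA in Mon; Spec in Tue; Test in Mon; Audit in Tue; Deploy in Mon

Checking: Test(Mon) before Audit(Tue); QA(Mon) before Audit(Tue); Migrate(Mon) before Review(Tue); Migrate(Mon) before Audit(Tue); Deploy(Mon) != Review(Tue); Migrate(Mon) != Spec(Tue); QA=Mon in [Mon,Mon]; Deploy=Mon in [Mon,Thu]; Package=Wed in [Wed,Fri].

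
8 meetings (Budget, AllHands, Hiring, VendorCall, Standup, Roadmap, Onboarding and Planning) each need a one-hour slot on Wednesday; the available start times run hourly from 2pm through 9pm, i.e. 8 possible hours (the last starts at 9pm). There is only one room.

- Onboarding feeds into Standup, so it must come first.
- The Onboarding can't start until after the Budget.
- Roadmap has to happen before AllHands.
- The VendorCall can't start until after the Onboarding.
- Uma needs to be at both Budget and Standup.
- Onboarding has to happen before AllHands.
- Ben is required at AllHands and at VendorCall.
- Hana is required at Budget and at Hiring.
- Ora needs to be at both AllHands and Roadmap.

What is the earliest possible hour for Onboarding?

3pm

Precedence pushes Onboarding to at least 3pm; downstream work caps Onboarding at 8pm.
Onboarding at 3pm is achievable: Planning in 9pm, Standup in 7pm, Onboarding in 3pm, Roadmap in 4pm, AllHands in 5pm, Budget in 2pm, Hiring in 8pm, VendorCall in 6pm.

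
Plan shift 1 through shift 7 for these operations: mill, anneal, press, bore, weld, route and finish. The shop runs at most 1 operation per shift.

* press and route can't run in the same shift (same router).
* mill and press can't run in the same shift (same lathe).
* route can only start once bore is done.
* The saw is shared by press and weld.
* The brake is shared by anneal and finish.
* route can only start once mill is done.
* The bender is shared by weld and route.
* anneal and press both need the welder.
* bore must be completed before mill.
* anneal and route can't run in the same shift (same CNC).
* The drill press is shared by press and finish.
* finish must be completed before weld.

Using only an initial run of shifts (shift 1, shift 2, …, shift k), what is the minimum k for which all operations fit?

The precedence chain requires at least 3 distinct shifts.
With at most 1 per shift and 7 operations, at least 7 shifts are needed.
7 works (last occupied shift: shift 7): for example weld -> shift 5, finish -> shift 4, mill -> shift 2, press -> shift 7, anneal -> shift 6, route -> shift 3, bore -> shift 1.

7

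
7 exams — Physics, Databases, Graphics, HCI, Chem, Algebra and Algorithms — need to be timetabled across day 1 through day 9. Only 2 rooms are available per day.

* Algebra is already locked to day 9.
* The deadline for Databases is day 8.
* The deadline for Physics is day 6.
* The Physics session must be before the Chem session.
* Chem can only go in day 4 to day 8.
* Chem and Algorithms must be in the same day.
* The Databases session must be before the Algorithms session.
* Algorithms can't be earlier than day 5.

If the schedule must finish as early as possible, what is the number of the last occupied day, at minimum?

The precedence chain requires at least 2 distinct days.
With at most 2 per day and 7 exams, at least 4 days are needed.
Algebra can't be placed before day 9, so the schedule must run through at least day 9.
9 works (last occupied day: day 9): for example Databases=day 1; Physics=day 1; HCI=day 2; Chem=day 5; Algebra=day 9; Graphics=day 2; Algorithms=day 5.

day 9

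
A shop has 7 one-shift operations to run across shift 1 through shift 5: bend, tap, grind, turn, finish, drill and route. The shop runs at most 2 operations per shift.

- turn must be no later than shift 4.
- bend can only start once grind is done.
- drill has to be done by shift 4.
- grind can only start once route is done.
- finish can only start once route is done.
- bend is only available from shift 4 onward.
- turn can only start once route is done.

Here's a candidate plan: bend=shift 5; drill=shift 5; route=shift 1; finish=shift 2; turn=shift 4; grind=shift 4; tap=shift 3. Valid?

No. drill has to be done by shift 4 is not satisfied.

turn must be no later than shift 4 — holds.
finish can only start once route is done — holds.
drill has to be done by shift 4 — violated.
The shop runs at most 2 operations per shift — holds.
turn can only start once route is done — holds.
bend is only available from shift 4 onward — holds.
bend can only start once grind is done — holds.
grind can only start once route is done — holds.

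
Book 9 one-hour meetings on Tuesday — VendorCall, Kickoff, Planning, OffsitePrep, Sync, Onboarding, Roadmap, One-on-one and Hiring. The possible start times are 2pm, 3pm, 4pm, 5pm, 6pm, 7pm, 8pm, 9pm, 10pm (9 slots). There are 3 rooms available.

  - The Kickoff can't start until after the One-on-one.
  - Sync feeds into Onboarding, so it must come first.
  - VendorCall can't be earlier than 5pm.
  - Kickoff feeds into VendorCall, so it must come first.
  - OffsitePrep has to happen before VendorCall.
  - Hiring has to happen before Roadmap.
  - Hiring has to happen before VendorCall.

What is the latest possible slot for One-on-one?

8pm

Downstream work caps One-on-one at 8pm.
One-on-one at 8pm is achievable: VendorCall in 10pm, Sync in 2pm, Onboarding in 3pm, Hiring in 2pm, Roadmap in 3pm, Kickoff in 9pm, OffsitePrep in 2pm, One-on-one in 8pm, Planning in 3pm.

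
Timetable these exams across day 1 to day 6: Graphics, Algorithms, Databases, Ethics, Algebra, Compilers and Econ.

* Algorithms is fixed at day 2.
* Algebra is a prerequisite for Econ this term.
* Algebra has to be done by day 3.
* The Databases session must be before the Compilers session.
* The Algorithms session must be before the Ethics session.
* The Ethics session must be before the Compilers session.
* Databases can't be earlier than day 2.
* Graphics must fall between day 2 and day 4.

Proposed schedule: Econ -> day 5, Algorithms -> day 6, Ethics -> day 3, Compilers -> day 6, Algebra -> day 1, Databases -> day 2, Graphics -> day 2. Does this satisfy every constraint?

Algebra has to be done by day 3 — holds.
Algorithms is fixed at day 2 — violated.
The Ethics session must be before the Compilers session — holds.
Algebra is a prerequisite for Econ this term — holds.
Databases can't be earlier than day 2 — holds.
The Algorithms session must be before the Ethics session — violated.
Graphics must fall between day 2 and day 4 — holds.
The Databases session must be before the Compilers session — holds.

Invalid. Algorithms is fixed at day 2.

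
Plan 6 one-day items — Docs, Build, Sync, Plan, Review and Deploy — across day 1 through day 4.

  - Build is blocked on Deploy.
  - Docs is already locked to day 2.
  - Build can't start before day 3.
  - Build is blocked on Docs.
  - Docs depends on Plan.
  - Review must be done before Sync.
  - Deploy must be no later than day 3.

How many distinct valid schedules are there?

30

Splitting on Build: it can be day 3 (12), day 4 (18). Listing each branch's schedules as (Docs, Sync, Plan, Review, Deploy) by day number:
Build=day 3: (2,2,1,1,1) (2,2,1,1,2) (2,3,1,1,1) (2,3,1,1,2) (2,3,1,2,1) (2,3,1,2,2) (2,4,1,1,1) (2,4,1,1,2) (2,4,1,2,1) (2,4,1,2,2) (2,4,1,3,1) (2,4,1,3,2) — 12.
Build=day 4: (2,2,1,1,1) (2,2,1,1,2) (2,2,1,1,3) (2,3,1,1,1) (2,3,1,1,2) (2,3,1,1,3) (2,3,1,2,1) (2,3,1,2,2) (2,3,1,2,3) (2,4,1,1,1) (2,4,1,1,2) (2,4,1,1,3) (2,4,1,2,1) (2,4,1,2,2) (2,4,1,2,3) (2,4,1,3,1) (2,4,1,3,2) (2,4,1,3,3) — 18.
Summing: 12 + 18 = 30.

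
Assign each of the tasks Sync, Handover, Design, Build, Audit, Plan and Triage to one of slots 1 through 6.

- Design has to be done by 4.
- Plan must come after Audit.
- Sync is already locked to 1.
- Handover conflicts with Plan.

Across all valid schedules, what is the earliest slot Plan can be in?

2

Precedence pushes Plan to at least 2.
Plan at 2 is achievable: Plan -> 2; Sync -> 1; Design -> 1; Audit -> 1; Triage -> 1; Handover -> 1; Build -> 1.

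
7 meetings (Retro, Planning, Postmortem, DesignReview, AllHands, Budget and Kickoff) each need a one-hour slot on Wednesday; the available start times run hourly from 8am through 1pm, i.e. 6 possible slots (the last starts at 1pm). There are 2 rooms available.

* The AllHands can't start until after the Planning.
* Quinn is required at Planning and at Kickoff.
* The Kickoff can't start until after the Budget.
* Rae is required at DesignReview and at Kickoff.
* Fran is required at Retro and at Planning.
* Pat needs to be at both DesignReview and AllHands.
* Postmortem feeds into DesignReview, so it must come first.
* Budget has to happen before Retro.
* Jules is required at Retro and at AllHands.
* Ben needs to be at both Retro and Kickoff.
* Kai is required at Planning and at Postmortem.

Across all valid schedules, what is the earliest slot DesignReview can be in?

9am

Precedence pushes DesignReview to at least 9am.
DesignReview at 9am is achievable: Kickoff -> 11am; Postmortem -> 8am; Planning -> 10am; Retro -> 9am; Budget -> 8am; DesignReview -> 9am; AllHands -> 11am.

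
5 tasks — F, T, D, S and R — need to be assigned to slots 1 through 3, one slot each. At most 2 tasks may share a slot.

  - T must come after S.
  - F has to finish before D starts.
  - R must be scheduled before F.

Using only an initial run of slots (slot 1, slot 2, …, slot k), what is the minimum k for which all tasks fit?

3

The precedence chain requires at least 3 distinct slots.
With at most 2 per slot and 5 tasks, at least 3 slots are needed.
3 works (last occupied slot: 3): for example S -> 1, T -> 2, D -> 3, F -> 2, R -> 1.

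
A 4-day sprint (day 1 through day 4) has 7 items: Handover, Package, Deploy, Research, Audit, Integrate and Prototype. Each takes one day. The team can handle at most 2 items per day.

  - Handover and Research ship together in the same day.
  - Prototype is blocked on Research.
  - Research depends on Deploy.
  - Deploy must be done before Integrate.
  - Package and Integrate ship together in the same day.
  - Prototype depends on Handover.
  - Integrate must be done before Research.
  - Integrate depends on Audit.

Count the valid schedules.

Enumerating: Handover in day 3; Package in day 2; Prototype in day 4; Integrate in day 2; Research in day 3; Audit in day 1; Deploy in day 1.

1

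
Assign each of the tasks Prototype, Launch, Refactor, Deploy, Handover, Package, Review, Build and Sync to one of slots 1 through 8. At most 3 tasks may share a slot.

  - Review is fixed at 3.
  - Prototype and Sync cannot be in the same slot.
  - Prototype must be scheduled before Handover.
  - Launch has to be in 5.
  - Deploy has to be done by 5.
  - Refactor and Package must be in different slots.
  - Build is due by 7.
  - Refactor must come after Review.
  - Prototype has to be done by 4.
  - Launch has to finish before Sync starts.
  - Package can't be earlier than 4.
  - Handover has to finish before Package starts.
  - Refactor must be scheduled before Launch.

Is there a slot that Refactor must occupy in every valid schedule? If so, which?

Review is fixed at 3 and must come before Refactor, so Refactor is at least 4.
Launch is fixed at 5 and must come after Refactor, so Refactor is at most 4.
So Refactor must be 4.

4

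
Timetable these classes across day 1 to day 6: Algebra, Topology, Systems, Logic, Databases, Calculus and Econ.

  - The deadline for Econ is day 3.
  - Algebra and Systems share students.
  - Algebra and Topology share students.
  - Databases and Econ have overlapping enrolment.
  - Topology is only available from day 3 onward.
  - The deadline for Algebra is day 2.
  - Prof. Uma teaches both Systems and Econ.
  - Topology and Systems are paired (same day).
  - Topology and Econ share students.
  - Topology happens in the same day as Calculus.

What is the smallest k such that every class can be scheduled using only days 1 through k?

3 days

Topology can't be placed before day 3, so the schedule must run through at least day 3.
3 works (last occupied day: day 3): for example Databases=day 1, Topology=day 3, Logic=day 1, Econ=day 2, Systems=day 3, Calculus=day 3, Algebra=day 1.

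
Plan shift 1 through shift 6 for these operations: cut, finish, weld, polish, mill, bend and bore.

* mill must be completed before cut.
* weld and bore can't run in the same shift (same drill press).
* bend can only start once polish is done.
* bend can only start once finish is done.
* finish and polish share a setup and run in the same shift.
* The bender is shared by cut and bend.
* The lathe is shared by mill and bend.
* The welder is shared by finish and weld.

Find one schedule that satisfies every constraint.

finish=shift 1, cut=shift 3, weld=shift 2, bend=shift 2, mill=shift 1, polish=shift 1, bore=shift 1

Checking: mill(shift 1) before cut(shift 3); finish(shift 1) before bend(shift 2); polish(shift 1) before bend(shift 2); cut(shift 3) != bend(shift 2); mill(shift 1) != bend(shift 2); weld(shift 2) != bore(shift 1); finish(shift 1) != weld(shift 2); finish = polish = shift 1.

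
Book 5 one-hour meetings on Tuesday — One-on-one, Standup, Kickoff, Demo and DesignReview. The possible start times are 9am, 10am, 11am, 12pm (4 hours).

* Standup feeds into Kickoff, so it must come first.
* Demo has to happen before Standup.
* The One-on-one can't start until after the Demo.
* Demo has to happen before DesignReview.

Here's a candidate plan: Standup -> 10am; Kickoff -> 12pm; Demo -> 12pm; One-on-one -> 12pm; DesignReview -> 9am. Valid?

No — it violates: Demo has to happen before DesignReview

Demo has to happen before DesignReview — violated.
The One-on-one can't start until after the Demo — violated.
Demo has to happen before Standup — violated.
Standup feeds into Kickoff, so it must come first — holds.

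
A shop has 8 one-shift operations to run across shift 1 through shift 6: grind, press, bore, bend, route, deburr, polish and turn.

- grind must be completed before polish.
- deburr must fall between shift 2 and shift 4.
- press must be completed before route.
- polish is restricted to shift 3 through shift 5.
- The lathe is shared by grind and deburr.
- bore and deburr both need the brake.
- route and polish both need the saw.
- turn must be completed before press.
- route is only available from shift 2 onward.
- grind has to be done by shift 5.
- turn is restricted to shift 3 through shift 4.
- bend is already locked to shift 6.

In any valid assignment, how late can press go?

shift 5

Precedence pushes press to at least shift 4; downstream work caps press at shift 5.
press at shift 5 is achievable: polish in shift 3, bend in shift 6, press in shift 5, turn in shift 3, route in shift 6, bore in shift 1, grind in shift 1, deburr in shift 2.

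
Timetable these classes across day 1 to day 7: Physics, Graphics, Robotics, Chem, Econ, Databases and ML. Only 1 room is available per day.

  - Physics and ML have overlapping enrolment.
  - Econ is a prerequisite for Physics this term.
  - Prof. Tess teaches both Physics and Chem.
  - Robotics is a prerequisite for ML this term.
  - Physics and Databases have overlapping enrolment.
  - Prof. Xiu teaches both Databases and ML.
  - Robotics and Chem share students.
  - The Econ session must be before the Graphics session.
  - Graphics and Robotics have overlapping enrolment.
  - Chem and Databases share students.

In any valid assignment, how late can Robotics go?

day 6

Downstream work caps Robotics at day 6.
Robotics at day 6 is achievable: Robotics -> day 6, Chem -> day 4, ML -> day 7, Databases -> day 5, Graphics -> day 3, Econ -> day 1, Physics -> day 2.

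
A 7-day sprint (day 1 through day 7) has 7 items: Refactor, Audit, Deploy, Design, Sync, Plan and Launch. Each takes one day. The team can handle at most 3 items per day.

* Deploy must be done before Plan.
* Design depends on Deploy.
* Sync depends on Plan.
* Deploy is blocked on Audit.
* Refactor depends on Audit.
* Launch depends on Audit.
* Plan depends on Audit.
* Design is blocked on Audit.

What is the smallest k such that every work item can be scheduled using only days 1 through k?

4 days

The precedence chain requires at least 4 distinct days.
With at most 3 per day and 7 work items, at least 3 days are needed.
4 works (last occupied day: day 4): for example Audit in day 1, Deploy in day 2, Sync in day 4, Plan in day 3, Design in day 3, Launch in day 2, Refactor in day 2.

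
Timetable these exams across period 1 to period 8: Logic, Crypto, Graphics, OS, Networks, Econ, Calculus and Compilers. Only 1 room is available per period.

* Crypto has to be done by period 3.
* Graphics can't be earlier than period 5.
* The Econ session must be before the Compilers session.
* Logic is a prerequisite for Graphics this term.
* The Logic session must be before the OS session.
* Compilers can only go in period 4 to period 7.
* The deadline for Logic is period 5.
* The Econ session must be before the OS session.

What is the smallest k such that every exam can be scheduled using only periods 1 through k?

8

The precedence chain requires at least 2 distinct periods.
With at most 1 per period and 8 exams, at least 8 periods are needed.
Graphics can't be placed before period 5, so the schedule must run through at least period 5.
8 works (last occupied period: period 8): for example Graphics -> period 5, Logic -> period 2, Econ -> period 3, OS -> period 6, Networks -> period 7, Calculus -> period 8, Crypto -> period 1, Compilers -> period 4.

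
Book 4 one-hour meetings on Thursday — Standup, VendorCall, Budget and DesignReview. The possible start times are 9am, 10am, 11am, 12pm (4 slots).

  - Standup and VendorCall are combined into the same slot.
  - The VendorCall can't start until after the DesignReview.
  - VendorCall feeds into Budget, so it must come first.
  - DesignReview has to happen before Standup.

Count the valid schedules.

Enumerating: Budget=11am, VendorCall=10am, DesignReview=9am, Standup=10am | VendorCall=10am, DesignReview=9am, Standup=10am, Budget=12pm | DesignReview in 9am, Standup in 11am, Budget in 12pm, VendorCall in 11am | Standup in 11am, Budget in 12pm, DesignReview in 10am, VendorCall in 11am.

4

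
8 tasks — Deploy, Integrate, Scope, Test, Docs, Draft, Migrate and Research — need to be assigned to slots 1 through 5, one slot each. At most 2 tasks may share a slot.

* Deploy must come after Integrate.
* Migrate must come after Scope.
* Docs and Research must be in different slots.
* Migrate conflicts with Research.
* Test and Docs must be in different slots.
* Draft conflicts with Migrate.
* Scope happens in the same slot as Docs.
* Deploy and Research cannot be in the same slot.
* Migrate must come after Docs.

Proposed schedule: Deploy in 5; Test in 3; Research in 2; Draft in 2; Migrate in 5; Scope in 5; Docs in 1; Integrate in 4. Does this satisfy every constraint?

No — it violates: At most 2 tasks may share a slot

Deploy must come after Integrate — holds.
Migrate conflicts with Research — holds.
At most 2 tasks may share a slot — violated.
Scope happens in the same slot as Docs — violated.
Test and Docs must be in different slots — holds.
Migrate must come after Docs — holds.
Draft conflicts with Migrate — holds.
Deploy and Research cannot be in the same slot — holds.
Migrate must come after Scope — violated.
Docs and Research must be in different slots — holds.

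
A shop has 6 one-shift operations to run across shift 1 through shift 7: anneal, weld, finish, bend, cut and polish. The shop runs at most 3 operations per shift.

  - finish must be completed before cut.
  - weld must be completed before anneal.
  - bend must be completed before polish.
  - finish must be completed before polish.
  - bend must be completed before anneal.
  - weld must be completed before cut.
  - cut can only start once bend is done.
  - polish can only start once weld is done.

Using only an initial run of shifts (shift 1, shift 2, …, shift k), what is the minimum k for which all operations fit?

2

The precedence chain requires at least 2 distinct shifts.
With at most 3 per shift and 6 operations, at least 2 shifts are needed.
2 works (last occupied shift: shift 2): for example bend in shift 1, polish in shift 2, anneal in shift 2, weld in shift 1, cut in shift 2, finish in shift 1.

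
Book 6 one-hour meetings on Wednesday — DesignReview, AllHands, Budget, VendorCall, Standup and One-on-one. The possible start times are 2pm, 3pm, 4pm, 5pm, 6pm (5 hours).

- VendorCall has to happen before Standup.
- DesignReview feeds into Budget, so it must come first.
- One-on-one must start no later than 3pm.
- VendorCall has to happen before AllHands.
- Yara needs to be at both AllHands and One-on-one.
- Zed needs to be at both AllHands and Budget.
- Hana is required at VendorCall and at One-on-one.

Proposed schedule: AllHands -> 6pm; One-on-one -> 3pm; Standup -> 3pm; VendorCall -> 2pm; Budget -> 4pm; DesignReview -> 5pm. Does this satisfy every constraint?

Hana is required at VendorCall and at One-on-one — holds.
DesignReview feeds into Budget, so it must come first — violated.
VendorCall has to happen before Standup — holds.
Yara needs to be at both AllHands and One-on-one — holds.
VendorCall has to happen before AllHands — holds.
One-on-one must start no later than 3pm — holds.
Zed needs to be at both AllHands and Budget — holds.

No — it violates: DesignReview feeds into Budget, so it must come first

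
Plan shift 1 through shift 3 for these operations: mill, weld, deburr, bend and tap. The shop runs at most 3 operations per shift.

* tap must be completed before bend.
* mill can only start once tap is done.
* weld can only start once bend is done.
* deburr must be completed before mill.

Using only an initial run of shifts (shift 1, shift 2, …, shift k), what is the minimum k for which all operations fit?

3

The precedence chain requires at least 3 distinct shifts.
With at most 3 per shift and 5 operations, at least 2 shifts are needed.
3 works (last occupied shift: shift 3): for example bend in shift 2; deburr in shift 1; tap in shift 1; mill in shift 2; weld in shift 3.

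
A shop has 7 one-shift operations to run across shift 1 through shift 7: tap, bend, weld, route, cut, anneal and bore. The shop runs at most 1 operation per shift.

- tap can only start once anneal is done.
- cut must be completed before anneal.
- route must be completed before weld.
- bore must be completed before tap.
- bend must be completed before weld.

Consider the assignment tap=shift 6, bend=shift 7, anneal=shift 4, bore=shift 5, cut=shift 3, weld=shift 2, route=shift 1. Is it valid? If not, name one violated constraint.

No. bend must be completed before weld is not satisfied.

bore must be completed before tap — holds.
cut must be completed before anneal — holds.
bend must be completed before weld — violated.
tap can only start once anneal is done — holds.
The shop runs at most 1 operation per shift — holds.
route must be completed before weld — holds.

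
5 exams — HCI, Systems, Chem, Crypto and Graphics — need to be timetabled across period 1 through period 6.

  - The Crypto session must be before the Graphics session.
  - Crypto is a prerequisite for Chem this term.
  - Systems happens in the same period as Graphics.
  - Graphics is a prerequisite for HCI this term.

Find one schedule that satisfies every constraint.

Crypto in period 1; Chem in period 2; Graphics in period 2; Systems in period 2; HCI in period 3

Checking: Crypto(period 1) before Chem(period 2); Graphics(period 2) before HCI(period 3); Crypto(period 1) before Graphics(period 2); Systems = Graphics = period 2.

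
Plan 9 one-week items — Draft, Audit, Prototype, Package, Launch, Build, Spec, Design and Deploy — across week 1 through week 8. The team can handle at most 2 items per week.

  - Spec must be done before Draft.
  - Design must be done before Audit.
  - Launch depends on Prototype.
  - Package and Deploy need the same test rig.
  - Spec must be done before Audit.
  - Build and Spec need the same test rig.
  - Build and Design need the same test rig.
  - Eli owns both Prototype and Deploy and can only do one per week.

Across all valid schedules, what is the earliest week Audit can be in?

Precedence pushes Audit to at least week 2.
Audit at week 2 is achievable: Deploy=week 5, Audit=week 2, Package=week 3, Build=week 4, Spec=week 1, Draft=week 2, Design=week 1, Prototype=week 3, Launch=week 4.

week 2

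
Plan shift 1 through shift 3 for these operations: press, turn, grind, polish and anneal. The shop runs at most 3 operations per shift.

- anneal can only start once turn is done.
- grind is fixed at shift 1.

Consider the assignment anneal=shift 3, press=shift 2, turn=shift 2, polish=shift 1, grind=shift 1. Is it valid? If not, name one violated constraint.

The shop runs at most 3 operations per shift — holds.
grind is fixed at shift 1 — holds.
anneal can only start once turn is done — holds.

Yes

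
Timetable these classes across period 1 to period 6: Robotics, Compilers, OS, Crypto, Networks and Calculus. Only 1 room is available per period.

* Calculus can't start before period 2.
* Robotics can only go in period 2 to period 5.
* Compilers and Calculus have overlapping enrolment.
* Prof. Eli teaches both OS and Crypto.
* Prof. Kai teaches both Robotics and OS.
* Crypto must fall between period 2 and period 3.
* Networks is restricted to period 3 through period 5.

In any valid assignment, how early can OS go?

period 1

OS at period 1 is achievable: Crypto -> period 2, Calculus -> period 5, OS -> period 1, Networks -> period 3, Robotics -> period 4, Compilers -> period 6.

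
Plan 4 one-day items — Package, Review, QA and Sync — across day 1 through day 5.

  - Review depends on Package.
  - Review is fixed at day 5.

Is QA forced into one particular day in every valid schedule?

QA can be day 1 (e.g. Review -> day 5; Sync -> day 1; Package -> day 1; QA -> day 1) or day 2 (e.g. Package -> day 1, QA -> day 2, Review -> day 5, Sync -> day 1).

No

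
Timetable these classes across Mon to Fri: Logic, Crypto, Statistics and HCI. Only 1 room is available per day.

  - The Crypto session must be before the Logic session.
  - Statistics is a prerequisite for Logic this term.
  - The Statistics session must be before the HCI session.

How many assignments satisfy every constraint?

Splitting on Logic: it can be Wed (4), Thu (9), Fri (12). Listing each branch's schedules as (Crypto, Statistics, HCI):
Logic=Wed: (Mon,Tue,Thu) (Mon,Tue,Fri) (Tue,Mon,Thu) (Tue,Mon,Fri) — 4.
Logic=Thu: (Mon,Tue,Wed) (Mon,Tue,Fri) (Mon,Wed,Fri) (Tue,Mon,Wed) (Tue,Mon,Fri) (Tue,Wed,Fri) (Wed,Mon,Tue) (Wed,Mon,Fri) (Wed,Tue,Fri) — 9.
Logic=Fri: (Mon,Tue,Wed) (Mon,Tue,Thu) (Mon,Wed,Thu) (Tue,Mon,Wed) (Tue,Mon,Thu) (Tue,Wed,Thu) (Wed,Mon,Tue) (Wed,Mon,Thu) (Wed,Tue,Thu) (Thu,Mon,Tue) (Thu,Mon,Wed) (Thu,Tue,Wed) — 12.
Summing: 4 + 9 + 12 = 25.

25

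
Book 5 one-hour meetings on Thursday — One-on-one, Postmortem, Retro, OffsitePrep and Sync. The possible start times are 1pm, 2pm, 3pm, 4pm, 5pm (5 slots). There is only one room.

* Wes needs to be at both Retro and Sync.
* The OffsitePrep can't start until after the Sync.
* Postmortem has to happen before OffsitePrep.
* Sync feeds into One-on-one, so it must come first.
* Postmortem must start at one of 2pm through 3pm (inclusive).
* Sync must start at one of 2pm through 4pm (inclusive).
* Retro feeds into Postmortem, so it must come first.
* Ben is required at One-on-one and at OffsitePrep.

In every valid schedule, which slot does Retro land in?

Downstream work caps Retro at 2pm.
So Retro is pinned to 1pm.

1pm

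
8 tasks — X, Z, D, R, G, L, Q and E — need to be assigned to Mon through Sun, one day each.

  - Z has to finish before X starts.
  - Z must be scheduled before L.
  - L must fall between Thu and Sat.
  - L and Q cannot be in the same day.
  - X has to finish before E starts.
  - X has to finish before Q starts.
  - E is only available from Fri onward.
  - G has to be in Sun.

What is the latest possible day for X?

Sat

Precedence pushes X to at least Tue; downstream work caps X at Sat.
X at Sat is achievable: X -> Sat; D -> Mon; G -> Sun; L -> Thu; R -> Mon; Z -> Mon; Q -> Sun; E -> Sun.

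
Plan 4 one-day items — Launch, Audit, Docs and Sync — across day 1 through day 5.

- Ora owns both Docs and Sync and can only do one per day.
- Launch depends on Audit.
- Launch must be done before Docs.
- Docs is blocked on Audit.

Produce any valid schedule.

Sync -> day 1; Docs -> day 3; Launch -> day 2; Audit -> day 1

Checking: Audit(day 1) before Launch(day 2); Audit(day 1) before Docs(day 3); Launch(day 2) before Docs(day 3); Docs(day 3) != Sync(day 1).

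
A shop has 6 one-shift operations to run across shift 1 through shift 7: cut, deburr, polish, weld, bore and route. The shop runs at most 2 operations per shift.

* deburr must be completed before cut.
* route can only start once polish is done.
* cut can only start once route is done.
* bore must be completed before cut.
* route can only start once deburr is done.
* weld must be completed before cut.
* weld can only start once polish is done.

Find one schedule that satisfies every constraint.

route=shift 2, deburr=shift 1, polish=shift 1, cut=shift 4, bore=shift 3, weld=shift 2

Checking: route(shift 2) before cut(shift 4); deburr(shift 1) before cut(shift 4); polish(shift 1) before weld(shift 2); bore(shift 3) before cut(shift 4); weld(shift 2) before cut(shift 4); deburr(shift 1) before route(shift 2); polish(shift 1) before route(shift 2); max 2 per shift (cap 2).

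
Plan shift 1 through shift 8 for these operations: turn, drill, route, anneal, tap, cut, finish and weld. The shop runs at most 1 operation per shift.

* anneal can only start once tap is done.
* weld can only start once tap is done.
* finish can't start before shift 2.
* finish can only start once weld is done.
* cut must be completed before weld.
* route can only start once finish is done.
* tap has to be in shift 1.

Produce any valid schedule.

route=shift 5, tap=shift 1, finish=shift 4, weld=shift 3, drill=shift 8, cut=shift 2, anneal=shift 6, turn=shift 7

Checking: tap(shift 1) before weld(shift 3); cut(shift 2) before weld(shift 3); tap(shift 1) before anneal(shift 6); weld(shift 3) before finish(shift 4); finish(shift 4) before route(shift 5); finish=shift 4 in [shift 2,shift 8]; tap=shift 1 in [shift 1,shift 1]; max 1 per shift (cap 1).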